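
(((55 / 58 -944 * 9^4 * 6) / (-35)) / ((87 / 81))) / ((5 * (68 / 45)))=523754224011 / 4003160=130835.20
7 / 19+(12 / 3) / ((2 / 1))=45 / 19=2.37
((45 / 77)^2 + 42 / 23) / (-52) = -295593 / 7091084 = -0.04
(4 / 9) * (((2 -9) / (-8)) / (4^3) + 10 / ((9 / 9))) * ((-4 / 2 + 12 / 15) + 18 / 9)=1709 / 480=3.56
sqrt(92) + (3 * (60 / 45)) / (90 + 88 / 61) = 122 / 2789 + 2 * sqrt(23) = 9.64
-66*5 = -330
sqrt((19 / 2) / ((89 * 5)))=sqrt(16910) / 890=0.15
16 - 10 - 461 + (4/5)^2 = -11359/25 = -454.36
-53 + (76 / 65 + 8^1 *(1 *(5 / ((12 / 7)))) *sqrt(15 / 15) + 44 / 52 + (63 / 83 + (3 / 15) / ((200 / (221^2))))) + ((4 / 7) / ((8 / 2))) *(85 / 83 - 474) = -1033686181 / 22659000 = -45.62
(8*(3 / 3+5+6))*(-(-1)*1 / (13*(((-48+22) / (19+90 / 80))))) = -5.72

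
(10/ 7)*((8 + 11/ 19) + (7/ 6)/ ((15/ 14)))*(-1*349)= -5769668/ 1197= -4820.11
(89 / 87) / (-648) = -89 / 56376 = -0.00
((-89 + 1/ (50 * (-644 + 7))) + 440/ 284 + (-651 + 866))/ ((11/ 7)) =288433529/ 3553550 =81.17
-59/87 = -0.68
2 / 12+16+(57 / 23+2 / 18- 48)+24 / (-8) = -13349 / 414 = -32.24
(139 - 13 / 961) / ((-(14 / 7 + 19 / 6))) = -801396 / 29791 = -26.90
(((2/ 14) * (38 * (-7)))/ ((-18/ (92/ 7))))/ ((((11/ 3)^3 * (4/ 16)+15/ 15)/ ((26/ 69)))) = 7904/ 10073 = 0.78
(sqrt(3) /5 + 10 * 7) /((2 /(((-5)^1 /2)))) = -175 /2 - sqrt(3) /4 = -87.93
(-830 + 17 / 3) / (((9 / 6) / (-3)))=4946 / 3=1648.67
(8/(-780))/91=-2/17745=-0.00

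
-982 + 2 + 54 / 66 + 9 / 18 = -21531 / 22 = -978.68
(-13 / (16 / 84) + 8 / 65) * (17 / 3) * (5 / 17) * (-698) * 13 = 6181837 / 6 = 1030306.17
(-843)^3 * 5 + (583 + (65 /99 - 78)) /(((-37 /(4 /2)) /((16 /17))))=-2995385560.72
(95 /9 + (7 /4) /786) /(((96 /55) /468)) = 71200415 /25152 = 2830.81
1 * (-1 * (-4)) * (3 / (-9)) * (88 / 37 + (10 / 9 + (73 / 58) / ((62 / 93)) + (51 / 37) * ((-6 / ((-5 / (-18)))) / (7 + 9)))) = -679198 / 144855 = -4.69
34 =34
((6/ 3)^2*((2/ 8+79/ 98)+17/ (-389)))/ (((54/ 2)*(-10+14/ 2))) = -77191/ 1543941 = -0.05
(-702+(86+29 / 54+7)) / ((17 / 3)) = -32857 / 306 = -107.38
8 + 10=18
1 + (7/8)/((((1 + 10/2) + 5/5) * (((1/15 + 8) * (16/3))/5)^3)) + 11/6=493463514083/174151532544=2.83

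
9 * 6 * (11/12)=99/2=49.50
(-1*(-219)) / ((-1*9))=-73 / 3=-24.33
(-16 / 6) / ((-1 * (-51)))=-8 / 153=-0.05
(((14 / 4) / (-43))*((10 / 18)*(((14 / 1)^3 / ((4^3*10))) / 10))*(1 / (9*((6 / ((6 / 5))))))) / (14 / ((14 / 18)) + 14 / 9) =-0.00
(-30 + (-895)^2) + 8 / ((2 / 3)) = 801007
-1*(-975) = 975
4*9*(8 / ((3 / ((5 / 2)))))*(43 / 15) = 688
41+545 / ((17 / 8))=5057 / 17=297.47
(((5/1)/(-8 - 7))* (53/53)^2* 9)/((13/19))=-57/13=-4.38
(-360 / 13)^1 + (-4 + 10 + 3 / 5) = -1371 / 65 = -21.09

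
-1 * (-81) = 81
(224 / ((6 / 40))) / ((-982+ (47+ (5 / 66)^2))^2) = 5667121152 / 3317596987445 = 0.00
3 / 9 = 1 / 3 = 0.33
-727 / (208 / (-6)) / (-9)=-727 / 312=-2.33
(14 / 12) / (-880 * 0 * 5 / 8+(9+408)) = 7 / 2502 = 0.00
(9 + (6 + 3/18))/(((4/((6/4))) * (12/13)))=1183/192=6.16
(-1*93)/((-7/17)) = 1581/7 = 225.86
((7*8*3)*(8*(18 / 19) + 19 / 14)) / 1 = 28524 / 19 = 1501.26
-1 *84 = -84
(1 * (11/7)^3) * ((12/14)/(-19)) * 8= -63888/45619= -1.40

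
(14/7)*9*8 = 144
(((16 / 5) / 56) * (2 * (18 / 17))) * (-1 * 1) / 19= -72 / 11305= -0.01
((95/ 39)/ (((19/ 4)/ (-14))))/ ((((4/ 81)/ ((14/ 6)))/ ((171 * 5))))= -290042.31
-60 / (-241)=60 / 241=0.25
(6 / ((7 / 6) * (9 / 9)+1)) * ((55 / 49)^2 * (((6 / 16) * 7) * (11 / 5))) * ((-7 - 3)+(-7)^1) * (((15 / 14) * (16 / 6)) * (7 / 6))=-5091075 / 4459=-1141.75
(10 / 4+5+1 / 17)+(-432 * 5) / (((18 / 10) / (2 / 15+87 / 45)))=-84063 / 34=-2472.44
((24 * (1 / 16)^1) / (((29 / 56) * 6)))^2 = 0.23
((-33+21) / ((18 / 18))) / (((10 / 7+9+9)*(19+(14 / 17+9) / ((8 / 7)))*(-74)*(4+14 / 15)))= 35 / 570873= 0.00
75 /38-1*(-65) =2545 /38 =66.97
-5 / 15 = -1 / 3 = -0.33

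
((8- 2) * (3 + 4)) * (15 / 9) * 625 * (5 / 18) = 109375 / 9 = 12152.78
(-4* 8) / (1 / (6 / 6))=-32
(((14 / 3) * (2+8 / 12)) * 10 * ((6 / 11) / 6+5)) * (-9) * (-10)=627200 / 11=57018.18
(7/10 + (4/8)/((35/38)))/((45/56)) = 116/75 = 1.55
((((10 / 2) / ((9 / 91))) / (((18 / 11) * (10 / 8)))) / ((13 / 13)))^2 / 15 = 4008004 / 98415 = 40.73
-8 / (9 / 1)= -8 / 9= -0.89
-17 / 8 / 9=-17 / 72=-0.24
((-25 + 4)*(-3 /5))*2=126 /5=25.20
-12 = -12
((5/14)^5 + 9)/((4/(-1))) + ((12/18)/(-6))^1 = -2.36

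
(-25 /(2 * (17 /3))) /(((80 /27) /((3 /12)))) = -405 /2176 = -0.19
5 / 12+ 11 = 11.42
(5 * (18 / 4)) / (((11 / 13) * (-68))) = -585 / 1496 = -0.39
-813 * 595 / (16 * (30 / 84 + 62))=-1128715 / 2328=-484.84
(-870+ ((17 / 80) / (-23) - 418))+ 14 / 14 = -2368097 / 1840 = -1287.01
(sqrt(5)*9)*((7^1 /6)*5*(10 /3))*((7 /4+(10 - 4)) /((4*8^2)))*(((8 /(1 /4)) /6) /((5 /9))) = 3255*sqrt(5) /64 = 113.73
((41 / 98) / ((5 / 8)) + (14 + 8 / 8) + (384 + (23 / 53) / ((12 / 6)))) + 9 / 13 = 135239367 / 337610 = 400.58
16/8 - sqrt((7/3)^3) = -1.56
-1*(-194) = 194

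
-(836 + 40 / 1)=-876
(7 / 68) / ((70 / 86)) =43 / 340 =0.13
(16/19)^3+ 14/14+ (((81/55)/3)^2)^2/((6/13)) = 216285860299/125528273750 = 1.72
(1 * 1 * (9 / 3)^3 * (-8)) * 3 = -648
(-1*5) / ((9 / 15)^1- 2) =25 / 7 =3.57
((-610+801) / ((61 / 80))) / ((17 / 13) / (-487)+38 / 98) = 296259145 / 455426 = 650.51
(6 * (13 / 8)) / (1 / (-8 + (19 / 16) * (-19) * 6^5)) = -3421353 / 2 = -1710676.50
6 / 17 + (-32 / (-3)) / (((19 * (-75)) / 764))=-389966 / 72675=-5.37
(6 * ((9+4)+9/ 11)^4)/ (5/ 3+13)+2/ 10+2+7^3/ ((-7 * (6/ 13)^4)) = 14440807262921/ 1043610480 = 13837.35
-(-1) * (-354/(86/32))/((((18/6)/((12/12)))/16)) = -30208/43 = -702.51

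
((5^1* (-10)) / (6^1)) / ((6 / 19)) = -475 / 18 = -26.39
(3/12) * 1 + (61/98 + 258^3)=3366008523/196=17173512.87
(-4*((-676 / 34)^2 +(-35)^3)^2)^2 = 363443404716016056150794334736 / 6975757441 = 52100923489666970510.54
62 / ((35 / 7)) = 62 / 5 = 12.40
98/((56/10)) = 35/2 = 17.50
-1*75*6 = -450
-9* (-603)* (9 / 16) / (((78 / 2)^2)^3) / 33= 67 / 2548555152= 0.00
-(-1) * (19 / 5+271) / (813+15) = 229 / 690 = 0.33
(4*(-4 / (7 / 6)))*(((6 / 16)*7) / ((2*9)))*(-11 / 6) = 11 / 3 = 3.67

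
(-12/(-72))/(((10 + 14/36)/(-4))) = -12/187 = -0.06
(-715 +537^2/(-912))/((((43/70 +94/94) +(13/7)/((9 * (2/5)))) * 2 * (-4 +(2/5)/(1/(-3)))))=493735725/10607168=46.55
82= 82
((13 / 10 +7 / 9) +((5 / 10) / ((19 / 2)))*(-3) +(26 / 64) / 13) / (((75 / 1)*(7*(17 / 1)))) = 53383 / 244188000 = 0.00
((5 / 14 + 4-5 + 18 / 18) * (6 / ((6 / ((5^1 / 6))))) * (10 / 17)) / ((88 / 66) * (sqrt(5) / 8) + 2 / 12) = -125 / 476 + 125 * sqrt(5) / 476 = 0.32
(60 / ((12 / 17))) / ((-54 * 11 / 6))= -85 / 99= -0.86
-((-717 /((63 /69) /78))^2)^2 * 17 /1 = -574553242584702526244112 /2401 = -239297477128155987606.88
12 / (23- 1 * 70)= -12 / 47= -0.26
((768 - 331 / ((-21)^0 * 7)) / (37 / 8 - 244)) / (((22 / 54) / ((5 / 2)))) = -544860 / 29491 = -18.48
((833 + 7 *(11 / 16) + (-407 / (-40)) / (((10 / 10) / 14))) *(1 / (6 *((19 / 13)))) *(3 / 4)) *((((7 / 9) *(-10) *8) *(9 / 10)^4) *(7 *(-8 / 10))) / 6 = 12138865011 / 3800000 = 3194.44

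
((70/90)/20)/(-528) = -7/95040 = -0.00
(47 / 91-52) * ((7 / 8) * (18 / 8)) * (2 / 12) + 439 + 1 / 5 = 1756797 / 4160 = 422.31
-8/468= -2/117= -0.02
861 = 861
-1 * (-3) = 3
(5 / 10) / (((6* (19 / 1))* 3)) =1 / 684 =0.00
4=4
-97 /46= -2.11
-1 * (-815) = 815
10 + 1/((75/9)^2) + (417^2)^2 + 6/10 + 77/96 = 1814243059944989/60000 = 30237384332.42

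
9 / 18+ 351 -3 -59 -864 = -1149 / 2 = -574.50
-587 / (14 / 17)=-9979 / 14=-712.79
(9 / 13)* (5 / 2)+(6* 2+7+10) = 799 / 26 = 30.73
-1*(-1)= 1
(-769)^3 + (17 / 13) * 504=-454755949.92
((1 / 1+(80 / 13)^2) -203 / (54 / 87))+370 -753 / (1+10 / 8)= -769177 / 3042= -252.85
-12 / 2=-6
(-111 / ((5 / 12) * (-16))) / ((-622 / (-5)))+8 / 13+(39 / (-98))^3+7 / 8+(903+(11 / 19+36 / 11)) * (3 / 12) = 181545267549489 / 795295004504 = 228.27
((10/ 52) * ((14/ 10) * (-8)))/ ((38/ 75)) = -1050/ 247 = -4.25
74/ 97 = 0.76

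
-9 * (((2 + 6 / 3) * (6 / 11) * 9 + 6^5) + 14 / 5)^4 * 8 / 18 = -135375751249183994419264 / 9150625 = -14794153541335591.22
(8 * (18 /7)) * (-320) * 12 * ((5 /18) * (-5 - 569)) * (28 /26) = 176332800 /13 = 13564061.54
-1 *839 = -839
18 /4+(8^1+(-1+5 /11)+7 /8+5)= 1569 /88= 17.83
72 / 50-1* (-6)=186 / 25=7.44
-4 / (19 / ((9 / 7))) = -36 / 133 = -0.27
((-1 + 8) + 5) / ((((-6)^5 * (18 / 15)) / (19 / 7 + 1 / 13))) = -635 / 176904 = -0.00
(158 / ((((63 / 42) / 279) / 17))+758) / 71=7047.24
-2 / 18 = -1 / 9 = -0.11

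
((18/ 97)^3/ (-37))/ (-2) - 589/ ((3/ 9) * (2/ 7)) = -417687530637/ 67537802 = -6184.50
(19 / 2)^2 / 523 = 361 / 2092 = 0.17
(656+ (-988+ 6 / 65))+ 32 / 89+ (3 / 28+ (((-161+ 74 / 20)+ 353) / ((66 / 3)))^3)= 32119263137607 / 86238152000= 372.45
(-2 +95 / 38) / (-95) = -1 / 190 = -0.01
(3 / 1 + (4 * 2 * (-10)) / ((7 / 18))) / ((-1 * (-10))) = -20.27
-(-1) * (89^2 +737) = 8658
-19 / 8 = -2.38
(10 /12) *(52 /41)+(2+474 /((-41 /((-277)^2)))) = -109108262 /123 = -887059.04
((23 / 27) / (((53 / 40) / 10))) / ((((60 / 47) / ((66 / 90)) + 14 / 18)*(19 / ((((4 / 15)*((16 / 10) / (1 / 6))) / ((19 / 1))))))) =12176384 / 672658881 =0.02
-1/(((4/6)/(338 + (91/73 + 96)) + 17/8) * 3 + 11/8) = -0.13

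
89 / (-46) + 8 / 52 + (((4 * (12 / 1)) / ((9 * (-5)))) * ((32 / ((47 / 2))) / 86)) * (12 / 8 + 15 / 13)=-11032673 / 6042790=-1.83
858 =858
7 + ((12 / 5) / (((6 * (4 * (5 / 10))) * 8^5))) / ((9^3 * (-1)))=836075519 / 119439360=7.00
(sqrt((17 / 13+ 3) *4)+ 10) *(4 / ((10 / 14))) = 112 *sqrt(182) / 65+ 56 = 79.25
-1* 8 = -8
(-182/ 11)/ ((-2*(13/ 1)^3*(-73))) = -7/ 135707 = -0.00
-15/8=-1.88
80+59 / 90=80.66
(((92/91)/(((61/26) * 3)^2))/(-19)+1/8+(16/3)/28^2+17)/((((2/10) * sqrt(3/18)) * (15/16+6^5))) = 42728503550 * sqrt(6)/3879541945629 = 0.03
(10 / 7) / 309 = 10 / 2163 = 0.00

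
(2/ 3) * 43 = 86/ 3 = 28.67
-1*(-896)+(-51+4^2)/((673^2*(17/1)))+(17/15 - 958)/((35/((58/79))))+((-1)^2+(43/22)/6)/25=12308722086716467/14051352245700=875.98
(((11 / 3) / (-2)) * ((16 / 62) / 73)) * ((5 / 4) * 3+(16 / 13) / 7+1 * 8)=-15917 / 205933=-0.08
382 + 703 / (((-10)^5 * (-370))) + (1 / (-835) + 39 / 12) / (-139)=8866823891047 / 23213000000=381.98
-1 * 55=-55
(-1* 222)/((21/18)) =-1332/7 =-190.29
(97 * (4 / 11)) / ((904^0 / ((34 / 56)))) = 1649 / 77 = 21.42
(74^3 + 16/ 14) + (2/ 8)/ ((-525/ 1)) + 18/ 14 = 850975499/ 2100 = 405226.43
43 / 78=0.55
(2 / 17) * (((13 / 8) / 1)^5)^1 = 371293 / 278528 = 1.33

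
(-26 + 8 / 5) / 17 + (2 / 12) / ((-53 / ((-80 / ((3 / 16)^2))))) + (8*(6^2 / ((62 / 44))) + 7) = 818644513 / 3770685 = 217.11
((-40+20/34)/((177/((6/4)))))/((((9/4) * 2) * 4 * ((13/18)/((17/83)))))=-335/63661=-0.01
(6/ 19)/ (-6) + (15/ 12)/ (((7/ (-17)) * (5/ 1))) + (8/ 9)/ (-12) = -10541/ 14364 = -0.73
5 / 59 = 0.08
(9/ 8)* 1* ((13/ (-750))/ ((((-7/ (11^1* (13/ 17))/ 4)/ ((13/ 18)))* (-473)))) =-2197/ 15351000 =-0.00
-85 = -85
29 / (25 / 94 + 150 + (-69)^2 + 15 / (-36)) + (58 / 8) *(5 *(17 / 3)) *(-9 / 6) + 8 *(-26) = -11436038903 / 22157752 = -516.12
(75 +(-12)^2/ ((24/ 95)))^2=416025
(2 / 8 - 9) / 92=-35 / 368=-0.10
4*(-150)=-600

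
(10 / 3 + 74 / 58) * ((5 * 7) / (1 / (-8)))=-112280 / 87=-1290.57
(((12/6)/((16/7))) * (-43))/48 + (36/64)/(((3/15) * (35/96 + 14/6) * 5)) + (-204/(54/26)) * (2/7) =-8544917/298368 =-28.64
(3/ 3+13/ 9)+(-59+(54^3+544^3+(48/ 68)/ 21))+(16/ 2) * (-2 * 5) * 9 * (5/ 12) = 172587678173/ 1071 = 161146291.48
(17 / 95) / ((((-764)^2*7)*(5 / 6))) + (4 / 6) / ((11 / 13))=25230261283 / 32023021800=0.79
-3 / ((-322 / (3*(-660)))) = -18.45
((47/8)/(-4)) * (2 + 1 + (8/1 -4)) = -10.28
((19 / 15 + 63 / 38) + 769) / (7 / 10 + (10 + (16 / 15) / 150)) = 32999775 / 457729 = 72.09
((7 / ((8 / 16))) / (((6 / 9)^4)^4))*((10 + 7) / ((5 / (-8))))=-5122559799 / 20480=-250124.99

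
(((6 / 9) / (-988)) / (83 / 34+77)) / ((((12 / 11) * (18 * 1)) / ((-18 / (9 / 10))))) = 935 / 108077814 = 0.00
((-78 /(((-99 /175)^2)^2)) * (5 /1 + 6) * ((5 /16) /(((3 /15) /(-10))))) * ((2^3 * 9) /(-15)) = -609628906250 /970299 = -628289.74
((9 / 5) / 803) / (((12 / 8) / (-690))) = -828 / 803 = -1.03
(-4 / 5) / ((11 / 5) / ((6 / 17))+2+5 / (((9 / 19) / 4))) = -72 / 4541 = -0.02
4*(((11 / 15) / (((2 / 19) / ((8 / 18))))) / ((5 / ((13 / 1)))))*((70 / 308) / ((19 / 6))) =104 / 45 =2.31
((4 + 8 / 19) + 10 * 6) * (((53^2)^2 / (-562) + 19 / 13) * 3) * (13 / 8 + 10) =-4378216700025 / 138814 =-31540166.70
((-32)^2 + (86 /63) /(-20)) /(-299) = -645077 /188370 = -3.42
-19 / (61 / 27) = -513 / 61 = -8.41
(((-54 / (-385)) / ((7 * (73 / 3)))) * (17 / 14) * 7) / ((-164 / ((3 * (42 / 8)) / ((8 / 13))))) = -0.00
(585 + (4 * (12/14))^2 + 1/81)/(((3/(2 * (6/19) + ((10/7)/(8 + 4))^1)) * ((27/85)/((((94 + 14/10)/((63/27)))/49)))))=639157430215/1629556299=392.23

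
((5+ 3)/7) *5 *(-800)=-32000/7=-4571.43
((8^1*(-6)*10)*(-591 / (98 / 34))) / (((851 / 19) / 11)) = 1007915040 / 41699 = 24171.20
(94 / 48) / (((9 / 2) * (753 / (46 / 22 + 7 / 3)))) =3431 / 1341846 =0.00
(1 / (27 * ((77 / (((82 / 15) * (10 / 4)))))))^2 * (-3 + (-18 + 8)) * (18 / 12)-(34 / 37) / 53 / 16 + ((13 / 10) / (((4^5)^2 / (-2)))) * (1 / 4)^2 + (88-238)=-319959171799163569919 / 2133033750877962240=-150.00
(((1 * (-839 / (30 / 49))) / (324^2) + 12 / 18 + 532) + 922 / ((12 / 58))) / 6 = 15711716809 / 18895680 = 831.50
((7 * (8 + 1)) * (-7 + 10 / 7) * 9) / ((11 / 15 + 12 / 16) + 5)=-189540 / 389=-487.25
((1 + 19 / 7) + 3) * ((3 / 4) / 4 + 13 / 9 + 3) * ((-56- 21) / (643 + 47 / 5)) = -1724195 / 469728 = -3.67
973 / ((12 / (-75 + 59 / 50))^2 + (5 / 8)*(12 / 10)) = 7574655436 / 6044349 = 1253.18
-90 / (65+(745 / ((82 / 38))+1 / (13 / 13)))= -3690 / 16861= -0.22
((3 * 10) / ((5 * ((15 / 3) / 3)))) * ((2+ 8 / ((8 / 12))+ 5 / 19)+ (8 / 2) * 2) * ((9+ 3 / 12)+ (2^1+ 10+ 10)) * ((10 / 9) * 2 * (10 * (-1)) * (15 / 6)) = -2643750 / 19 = -139144.74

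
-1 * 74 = -74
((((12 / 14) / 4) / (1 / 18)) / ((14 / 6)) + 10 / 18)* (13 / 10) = 6331 / 2205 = 2.87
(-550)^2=302500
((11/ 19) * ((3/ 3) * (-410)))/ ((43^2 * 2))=-2255/ 35131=-0.06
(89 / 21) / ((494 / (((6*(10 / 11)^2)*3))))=26700 / 209209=0.13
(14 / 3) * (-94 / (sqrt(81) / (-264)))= 115808 / 9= 12867.56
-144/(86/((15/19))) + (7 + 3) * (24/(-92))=-73860/18791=-3.93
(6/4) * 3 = 9/2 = 4.50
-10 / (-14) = 5 / 7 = 0.71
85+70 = 155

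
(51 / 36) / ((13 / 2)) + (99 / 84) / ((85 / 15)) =7907 / 18564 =0.43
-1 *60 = -60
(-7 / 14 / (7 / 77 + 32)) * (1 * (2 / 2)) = -11 / 706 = -0.02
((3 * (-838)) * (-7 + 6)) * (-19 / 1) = -47766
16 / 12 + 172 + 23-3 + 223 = 1249 / 3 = 416.33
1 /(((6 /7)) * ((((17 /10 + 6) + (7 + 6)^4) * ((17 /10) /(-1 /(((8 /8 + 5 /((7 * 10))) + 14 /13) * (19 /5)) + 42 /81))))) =27802600 /2922501731571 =0.00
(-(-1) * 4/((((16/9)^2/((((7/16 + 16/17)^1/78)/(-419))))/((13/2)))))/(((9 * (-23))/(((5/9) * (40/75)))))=0.00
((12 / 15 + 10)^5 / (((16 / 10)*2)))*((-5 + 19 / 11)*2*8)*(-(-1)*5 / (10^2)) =-4132485216 / 34375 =-120217.75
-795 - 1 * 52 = -847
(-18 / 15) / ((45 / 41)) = -82 / 75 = -1.09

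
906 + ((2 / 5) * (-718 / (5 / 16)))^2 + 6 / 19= 10040797444 / 11875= 845540.84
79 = 79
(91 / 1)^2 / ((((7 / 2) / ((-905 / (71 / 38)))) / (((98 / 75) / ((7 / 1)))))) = -213921.95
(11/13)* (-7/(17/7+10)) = -539/1131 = -0.48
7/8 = 0.88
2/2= 1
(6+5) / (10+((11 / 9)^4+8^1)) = 72171 / 132739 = 0.54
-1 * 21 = -21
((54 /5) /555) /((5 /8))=144 /4625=0.03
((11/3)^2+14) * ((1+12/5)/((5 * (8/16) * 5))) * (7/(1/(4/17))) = 13832/1125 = 12.30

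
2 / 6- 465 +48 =-1250 / 3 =-416.67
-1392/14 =-696/7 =-99.43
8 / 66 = 4 / 33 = 0.12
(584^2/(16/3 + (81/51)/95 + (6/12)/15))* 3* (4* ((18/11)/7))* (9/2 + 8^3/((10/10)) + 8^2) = 82877271012864/803341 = 103165742.83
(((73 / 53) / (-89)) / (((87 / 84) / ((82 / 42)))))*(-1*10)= 119720 / 410379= 0.29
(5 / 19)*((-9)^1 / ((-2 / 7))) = 8.29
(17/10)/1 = 17/10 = 1.70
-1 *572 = -572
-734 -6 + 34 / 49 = -739.31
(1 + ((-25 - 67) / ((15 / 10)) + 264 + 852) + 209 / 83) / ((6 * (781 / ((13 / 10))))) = 856336 / 2917035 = 0.29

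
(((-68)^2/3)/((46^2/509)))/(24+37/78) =15298504/1009861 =15.15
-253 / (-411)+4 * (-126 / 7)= -29339 / 411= -71.38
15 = 15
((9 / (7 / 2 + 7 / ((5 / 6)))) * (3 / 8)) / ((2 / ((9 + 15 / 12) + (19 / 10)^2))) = 2673 / 1360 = 1.97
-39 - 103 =-142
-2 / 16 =-1 / 8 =-0.12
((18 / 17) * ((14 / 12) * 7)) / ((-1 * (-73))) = 147 / 1241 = 0.12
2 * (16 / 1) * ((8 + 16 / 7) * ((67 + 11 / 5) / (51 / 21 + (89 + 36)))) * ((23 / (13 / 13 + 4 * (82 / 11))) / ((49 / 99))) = 1663922304 / 6173755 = 269.52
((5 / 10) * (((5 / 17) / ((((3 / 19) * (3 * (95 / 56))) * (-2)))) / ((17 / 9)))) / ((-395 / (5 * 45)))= 630 / 22831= 0.03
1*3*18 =54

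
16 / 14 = 8 / 7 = 1.14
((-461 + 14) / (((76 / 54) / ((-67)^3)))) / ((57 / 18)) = 10889725941 / 361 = 30165445.82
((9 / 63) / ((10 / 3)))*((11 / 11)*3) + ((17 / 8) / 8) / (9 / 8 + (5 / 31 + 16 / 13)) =21277 / 90888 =0.23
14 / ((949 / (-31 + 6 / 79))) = -34202 / 74971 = -0.46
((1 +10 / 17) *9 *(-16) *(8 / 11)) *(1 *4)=-124416 / 187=-665.33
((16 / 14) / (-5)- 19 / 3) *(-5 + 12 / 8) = 689 / 30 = 22.97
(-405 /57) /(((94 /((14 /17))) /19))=-945 /799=-1.18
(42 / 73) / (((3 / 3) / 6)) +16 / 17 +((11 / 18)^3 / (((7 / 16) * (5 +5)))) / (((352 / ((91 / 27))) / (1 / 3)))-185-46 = -226.61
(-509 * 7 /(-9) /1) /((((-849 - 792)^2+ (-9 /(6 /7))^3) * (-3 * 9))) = -0.00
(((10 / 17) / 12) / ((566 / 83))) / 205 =0.00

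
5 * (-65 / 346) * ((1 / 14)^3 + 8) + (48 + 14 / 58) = 1121337151 / 27533296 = 40.73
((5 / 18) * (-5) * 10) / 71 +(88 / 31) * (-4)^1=-228803 / 19809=-11.55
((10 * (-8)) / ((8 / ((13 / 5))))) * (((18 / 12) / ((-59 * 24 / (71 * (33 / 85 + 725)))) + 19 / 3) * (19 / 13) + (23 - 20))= 105587603 / 60180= 1754.53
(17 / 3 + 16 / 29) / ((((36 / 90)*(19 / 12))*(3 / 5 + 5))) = 13525 / 7714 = 1.75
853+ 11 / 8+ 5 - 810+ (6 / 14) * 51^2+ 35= 67149 / 56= 1199.09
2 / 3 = 0.67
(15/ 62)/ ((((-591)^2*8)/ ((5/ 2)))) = 0.00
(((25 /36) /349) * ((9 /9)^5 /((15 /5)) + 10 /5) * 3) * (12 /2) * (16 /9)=1400 /9423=0.15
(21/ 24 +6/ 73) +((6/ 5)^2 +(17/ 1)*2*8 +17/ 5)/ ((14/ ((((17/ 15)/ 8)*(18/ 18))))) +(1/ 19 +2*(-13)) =-430862497/ 19418000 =-22.19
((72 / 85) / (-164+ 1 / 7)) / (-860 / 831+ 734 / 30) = -139608 / 632801047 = -0.00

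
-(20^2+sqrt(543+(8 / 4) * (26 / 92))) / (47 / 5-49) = 5 * sqrt(287546) / 4554+1000 / 99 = 10.69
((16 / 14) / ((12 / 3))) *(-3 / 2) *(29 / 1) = -87 / 7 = -12.43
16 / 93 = 0.17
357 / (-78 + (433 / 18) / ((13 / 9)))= -9282 / 1595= -5.82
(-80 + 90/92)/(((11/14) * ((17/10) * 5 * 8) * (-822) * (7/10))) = 18175/7070844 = 0.00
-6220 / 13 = -478.46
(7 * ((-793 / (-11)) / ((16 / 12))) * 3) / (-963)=-1.18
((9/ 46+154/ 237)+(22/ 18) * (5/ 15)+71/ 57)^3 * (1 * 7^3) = 34659282395594924525717/ 6478983355600060488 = 5349.49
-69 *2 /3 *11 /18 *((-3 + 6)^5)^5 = -23818224243231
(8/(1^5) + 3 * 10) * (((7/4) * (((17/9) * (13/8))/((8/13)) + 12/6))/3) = 535325/3456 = 154.90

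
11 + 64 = 75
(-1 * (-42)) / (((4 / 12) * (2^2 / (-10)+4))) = 35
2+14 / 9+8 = 104 / 9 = 11.56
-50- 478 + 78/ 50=-13161/ 25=-526.44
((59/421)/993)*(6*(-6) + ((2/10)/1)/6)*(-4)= 0.02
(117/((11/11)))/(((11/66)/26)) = 18252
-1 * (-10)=10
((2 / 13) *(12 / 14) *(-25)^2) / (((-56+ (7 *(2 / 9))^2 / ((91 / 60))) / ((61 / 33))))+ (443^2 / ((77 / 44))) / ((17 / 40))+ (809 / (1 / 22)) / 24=9921287854427 / 37494996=264602.98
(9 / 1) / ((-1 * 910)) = -9 / 910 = -0.01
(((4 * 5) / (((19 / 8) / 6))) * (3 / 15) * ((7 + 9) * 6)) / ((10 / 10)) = 18432 / 19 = 970.11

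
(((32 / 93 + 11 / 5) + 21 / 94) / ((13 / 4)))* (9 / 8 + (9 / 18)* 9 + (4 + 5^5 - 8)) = 3025747571 / 1136460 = 2662.43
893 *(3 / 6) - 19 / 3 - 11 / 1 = 2575 / 6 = 429.17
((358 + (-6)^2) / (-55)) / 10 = -197 / 275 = -0.72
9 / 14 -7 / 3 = -71 / 42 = -1.69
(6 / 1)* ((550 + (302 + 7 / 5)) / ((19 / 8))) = 204816 / 95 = 2155.96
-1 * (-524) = 524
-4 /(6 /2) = -4 /3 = -1.33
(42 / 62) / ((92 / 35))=735 / 2852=0.26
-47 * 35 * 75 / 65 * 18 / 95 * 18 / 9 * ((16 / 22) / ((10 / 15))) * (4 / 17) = -8527680 / 46189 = -184.63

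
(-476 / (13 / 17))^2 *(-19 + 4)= -5811875.50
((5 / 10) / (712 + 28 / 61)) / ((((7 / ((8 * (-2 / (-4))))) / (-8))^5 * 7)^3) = -288064355455048358035456 / 17692713741297028385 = -16281.52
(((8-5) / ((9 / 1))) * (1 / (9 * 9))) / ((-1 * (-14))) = 0.00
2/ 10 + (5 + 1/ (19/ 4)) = 514/ 95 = 5.41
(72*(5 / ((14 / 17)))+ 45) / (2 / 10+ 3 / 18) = 101250 / 77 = 1314.94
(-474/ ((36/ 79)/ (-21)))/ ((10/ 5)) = 43687/ 4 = 10921.75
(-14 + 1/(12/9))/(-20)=53/80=0.66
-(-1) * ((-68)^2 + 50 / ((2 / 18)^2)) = 8674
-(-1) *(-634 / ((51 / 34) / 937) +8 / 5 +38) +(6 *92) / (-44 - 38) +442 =-243271736 / 615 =-395563.80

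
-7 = -7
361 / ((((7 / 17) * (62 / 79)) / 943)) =457188089 / 434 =1053428.78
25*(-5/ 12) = -125/ 12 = -10.42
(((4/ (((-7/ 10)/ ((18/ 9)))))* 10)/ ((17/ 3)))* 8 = -19200/ 119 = -161.34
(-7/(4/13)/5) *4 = -91/5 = -18.20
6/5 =1.20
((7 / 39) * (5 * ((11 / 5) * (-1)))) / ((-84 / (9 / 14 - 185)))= -28391 / 6552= -4.33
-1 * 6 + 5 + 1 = 0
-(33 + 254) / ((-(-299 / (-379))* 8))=108773 / 2392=45.47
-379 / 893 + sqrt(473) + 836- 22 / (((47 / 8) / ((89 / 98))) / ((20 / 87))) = sqrt(473) + 3177942287 / 3806859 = 856.54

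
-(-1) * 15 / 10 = 3 / 2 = 1.50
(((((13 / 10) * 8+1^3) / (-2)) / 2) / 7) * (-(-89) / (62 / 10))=-5073 / 868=-5.84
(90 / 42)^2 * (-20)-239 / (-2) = 2711 / 98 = 27.66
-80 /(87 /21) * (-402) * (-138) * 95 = -2951323200 /29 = -101769765.52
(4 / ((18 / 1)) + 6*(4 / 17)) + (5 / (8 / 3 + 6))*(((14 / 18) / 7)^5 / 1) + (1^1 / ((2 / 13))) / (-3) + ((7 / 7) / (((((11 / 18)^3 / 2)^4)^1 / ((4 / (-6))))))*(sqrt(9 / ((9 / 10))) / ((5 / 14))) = -172753486292975616*sqrt(10) / 15692141883605 - 2317084 / 4349943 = -34813.78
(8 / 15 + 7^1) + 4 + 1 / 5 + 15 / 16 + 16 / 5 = 3809 / 240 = 15.87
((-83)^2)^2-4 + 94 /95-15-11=4508537739 /95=47458291.99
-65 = -65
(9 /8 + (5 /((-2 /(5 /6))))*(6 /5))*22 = -121 /4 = -30.25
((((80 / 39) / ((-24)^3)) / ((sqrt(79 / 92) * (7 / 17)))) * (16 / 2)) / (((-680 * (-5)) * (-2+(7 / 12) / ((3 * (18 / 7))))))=sqrt(1817) / 89646830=0.00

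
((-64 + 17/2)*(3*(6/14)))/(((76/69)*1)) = -68931/1064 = -64.78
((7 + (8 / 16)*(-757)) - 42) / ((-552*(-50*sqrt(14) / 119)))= -0.48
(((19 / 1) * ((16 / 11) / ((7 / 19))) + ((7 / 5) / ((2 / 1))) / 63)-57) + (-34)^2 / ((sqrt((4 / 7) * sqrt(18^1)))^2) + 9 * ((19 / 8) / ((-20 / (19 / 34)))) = 65697851 / 3769920 + 2023 * sqrt(2) / 6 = 494.25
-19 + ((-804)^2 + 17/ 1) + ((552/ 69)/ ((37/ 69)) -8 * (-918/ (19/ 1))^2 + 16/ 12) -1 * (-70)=25157572696/ 40071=627824.93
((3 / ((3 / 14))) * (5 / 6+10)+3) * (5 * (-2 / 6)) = -2320 / 9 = -257.78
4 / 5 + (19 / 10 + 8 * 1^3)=107 / 10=10.70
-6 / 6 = -1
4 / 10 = 2 / 5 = 0.40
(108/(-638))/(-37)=54/11803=0.00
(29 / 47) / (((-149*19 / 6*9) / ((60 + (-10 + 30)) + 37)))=-2262 / 133057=-0.02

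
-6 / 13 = -0.46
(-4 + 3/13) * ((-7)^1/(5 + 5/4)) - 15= -3503/325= -10.78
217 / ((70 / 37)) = 1147 / 10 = 114.70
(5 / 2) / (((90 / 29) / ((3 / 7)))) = 29 / 84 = 0.35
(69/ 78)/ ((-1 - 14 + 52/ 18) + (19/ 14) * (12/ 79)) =-114471/ 1540526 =-0.07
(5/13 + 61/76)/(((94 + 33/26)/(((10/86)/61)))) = 0.00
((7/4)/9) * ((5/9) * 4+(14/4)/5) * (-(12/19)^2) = -3682/16245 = -0.23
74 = 74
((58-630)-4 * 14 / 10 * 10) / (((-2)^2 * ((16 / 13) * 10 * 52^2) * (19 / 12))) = -471 / 158080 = -0.00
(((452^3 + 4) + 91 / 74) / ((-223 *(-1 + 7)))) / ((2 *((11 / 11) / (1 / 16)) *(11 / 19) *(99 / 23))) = -2986265973023 / 3450370176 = -865.49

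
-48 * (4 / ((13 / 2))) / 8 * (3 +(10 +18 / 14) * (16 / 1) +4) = -692.57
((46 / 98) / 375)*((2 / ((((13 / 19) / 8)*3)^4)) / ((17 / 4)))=98218246144 / 722661132375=0.14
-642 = -642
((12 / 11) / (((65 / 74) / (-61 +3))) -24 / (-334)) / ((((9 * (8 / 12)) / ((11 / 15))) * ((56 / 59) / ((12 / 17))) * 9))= -4694099 / 6458725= -0.73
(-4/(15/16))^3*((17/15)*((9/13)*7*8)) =-249561088/73125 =-3412.80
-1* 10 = -10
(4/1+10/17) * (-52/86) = -2028/731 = -2.77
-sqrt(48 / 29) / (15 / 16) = -1.37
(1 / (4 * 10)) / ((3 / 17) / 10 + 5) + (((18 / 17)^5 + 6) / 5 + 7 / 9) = 98055236045 / 43600968756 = 2.25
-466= -466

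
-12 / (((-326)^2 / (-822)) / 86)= 212076 / 26569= 7.98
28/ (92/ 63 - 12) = -441/ 166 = -2.66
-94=-94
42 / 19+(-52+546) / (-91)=-428 / 133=-3.22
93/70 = 1.33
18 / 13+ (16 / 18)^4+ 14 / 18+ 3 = 493564 / 85293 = 5.79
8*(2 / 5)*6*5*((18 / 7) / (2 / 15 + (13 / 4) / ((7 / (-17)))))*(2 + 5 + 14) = -2177280 / 3259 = -668.08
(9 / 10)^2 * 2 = 81 / 50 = 1.62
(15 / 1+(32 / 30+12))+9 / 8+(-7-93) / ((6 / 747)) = -1490497 / 120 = -12420.81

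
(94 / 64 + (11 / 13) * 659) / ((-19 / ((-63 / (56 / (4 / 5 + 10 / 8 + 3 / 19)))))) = 92431791 / 1264640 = 73.09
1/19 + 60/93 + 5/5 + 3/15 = 5589/2945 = 1.90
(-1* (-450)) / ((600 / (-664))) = -498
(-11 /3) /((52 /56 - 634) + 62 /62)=154 /26547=0.01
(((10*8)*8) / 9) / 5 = 128 / 9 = 14.22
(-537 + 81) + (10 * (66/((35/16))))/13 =-39384/91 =-432.79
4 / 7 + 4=32 / 7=4.57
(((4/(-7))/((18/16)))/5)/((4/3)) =-8/105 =-0.08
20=20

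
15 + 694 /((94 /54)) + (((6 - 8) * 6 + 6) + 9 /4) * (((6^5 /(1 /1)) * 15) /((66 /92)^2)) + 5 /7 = -849483.13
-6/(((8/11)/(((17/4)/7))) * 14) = -561/1568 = -0.36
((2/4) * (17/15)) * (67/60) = 0.63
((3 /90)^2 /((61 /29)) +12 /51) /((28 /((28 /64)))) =220093 /59731200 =0.00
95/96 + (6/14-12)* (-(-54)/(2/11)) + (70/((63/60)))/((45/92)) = -19954943/6048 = -3299.43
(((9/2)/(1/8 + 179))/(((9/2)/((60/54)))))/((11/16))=1280/141867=0.01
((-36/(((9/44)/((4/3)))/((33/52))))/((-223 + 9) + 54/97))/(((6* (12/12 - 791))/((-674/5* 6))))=3955369/33223450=0.12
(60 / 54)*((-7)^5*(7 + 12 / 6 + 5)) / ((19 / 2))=-4705960 / 171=-27520.23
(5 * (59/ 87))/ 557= 295/ 48459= 0.01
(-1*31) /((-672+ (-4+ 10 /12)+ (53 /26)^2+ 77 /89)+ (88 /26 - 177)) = 5595252 /152292211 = 0.04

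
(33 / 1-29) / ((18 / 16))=32 / 9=3.56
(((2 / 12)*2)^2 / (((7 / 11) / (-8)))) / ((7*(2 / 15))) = -220 / 147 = -1.50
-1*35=-35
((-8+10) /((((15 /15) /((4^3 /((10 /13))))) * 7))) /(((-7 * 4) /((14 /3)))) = -416 /105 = -3.96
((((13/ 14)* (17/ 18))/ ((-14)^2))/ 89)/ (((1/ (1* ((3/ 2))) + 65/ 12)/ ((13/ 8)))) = 2873/ 213933216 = 0.00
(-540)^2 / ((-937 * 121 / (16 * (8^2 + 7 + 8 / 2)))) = -349920000 / 113377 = -3086.34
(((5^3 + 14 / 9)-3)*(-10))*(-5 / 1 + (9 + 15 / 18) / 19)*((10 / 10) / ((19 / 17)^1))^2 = 821095240 / 185193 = 4433.73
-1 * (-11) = 11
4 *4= 16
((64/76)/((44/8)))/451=32/94259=0.00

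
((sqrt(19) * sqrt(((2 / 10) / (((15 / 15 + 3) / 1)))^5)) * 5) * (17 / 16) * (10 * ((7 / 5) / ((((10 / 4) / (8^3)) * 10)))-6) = 59653 * sqrt(95) / 160000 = 3.63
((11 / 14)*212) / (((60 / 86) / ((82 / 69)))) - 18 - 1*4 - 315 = -385907 / 7245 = -53.27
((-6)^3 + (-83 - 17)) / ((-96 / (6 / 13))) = 79 / 52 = 1.52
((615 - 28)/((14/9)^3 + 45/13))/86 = 5562999/5889022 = 0.94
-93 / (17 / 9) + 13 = -616 / 17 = -36.24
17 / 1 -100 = -83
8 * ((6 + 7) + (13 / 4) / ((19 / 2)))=2028 / 19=106.74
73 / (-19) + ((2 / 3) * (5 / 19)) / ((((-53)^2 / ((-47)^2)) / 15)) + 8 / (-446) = -21310845 / 11901733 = -1.79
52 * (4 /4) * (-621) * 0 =0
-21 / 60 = -7 / 20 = -0.35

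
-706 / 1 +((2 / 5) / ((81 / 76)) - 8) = -289018 / 405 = -713.62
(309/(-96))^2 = 10609/1024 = 10.36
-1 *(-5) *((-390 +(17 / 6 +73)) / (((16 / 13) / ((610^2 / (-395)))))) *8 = 9618470.99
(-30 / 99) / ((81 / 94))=-940 / 2673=-0.35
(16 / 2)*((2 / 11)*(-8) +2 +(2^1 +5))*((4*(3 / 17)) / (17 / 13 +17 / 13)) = 51792 / 3179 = 16.29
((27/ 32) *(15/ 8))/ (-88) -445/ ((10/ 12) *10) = -6017001/ 112640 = -53.42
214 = 214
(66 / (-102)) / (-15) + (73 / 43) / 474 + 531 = 920022509 / 1732470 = 531.05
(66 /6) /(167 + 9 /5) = 55 /844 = 0.07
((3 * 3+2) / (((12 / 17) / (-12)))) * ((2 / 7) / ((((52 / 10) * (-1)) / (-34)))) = -31790 / 91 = -349.34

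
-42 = -42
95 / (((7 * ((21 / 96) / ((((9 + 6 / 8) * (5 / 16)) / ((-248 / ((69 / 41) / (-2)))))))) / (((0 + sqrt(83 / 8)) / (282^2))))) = 142025 * sqrt(166) / 70438047232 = 0.00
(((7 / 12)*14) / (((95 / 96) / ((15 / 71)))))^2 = 5531904 / 1819801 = 3.04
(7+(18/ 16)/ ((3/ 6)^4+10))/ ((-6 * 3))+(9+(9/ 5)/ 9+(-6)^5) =-112546657/ 14490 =-7767.20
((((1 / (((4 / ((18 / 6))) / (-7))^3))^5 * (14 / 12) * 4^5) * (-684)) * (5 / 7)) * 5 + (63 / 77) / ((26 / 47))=13881625469240979171773187 / 74973184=185154540978824897.87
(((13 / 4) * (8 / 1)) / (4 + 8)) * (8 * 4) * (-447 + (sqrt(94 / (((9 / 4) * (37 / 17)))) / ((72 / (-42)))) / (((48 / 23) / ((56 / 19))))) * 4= -124969.00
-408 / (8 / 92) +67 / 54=-253301 / 54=-4690.76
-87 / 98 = -0.89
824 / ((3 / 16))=4394.67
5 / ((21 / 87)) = 145 / 7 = 20.71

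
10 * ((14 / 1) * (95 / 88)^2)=315875 / 1936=163.16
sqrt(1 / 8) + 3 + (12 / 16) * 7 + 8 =sqrt(2) / 4 + 65 / 4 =16.60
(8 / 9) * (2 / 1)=16 / 9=1.78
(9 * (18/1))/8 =81/4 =20.25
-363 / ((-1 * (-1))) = -363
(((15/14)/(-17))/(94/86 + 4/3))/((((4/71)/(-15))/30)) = 30911625/148988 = 207.48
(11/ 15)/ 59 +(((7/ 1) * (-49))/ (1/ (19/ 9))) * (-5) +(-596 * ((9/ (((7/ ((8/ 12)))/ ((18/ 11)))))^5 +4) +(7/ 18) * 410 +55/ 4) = -17492105459783357/ 9582015915780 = -1825.51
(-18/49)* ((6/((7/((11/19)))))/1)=-1188/6517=-0.18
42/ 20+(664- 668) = -19/ 10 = -1.90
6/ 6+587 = 588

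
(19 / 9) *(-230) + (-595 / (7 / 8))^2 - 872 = 4149382 / 9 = 461042.44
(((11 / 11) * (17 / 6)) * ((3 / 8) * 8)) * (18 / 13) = 153 / 13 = 11.77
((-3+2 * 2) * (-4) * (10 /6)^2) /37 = -100 /333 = -0.30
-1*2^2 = -4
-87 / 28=-3.11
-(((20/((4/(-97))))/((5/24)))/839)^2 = -5419584/703921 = -7.70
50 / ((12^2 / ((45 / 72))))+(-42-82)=-71299 / 576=-123.78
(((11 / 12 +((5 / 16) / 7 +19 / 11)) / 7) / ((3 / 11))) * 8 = 9937 / 882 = 11.27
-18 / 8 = -9 / 4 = -2.25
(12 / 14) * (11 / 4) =33 / 14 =2.36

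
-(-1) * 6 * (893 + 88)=5886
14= 14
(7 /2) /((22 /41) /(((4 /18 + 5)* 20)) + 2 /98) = 3304805 /24121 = 137.01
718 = 718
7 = 7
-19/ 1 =-19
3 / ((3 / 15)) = 15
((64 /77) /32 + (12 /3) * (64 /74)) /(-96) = -1655 /45584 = -0.04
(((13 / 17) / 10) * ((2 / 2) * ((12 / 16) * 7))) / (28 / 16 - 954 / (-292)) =0.08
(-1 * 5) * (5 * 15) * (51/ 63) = -2125/ 7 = -303.57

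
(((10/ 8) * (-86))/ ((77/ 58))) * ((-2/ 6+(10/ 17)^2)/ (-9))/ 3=6235/ 163863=0.04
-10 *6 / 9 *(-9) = 60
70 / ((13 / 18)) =1260 / 13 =96.92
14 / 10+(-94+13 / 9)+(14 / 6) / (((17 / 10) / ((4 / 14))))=-69434 / 765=-90.76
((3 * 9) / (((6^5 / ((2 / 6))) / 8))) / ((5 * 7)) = 1 / 3780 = 0.00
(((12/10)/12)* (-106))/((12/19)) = -16.78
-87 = -87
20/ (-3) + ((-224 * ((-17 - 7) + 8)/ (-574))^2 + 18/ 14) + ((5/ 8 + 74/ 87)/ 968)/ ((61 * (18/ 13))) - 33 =5269666754977/ 8704677598848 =0.61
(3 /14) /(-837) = -1 /3906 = -0.00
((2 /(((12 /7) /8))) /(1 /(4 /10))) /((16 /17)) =119 /30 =3.97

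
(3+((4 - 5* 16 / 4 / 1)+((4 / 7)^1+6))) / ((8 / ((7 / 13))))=-45 / 104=-0.43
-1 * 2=-2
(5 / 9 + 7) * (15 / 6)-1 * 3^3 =-73 / 9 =-8.11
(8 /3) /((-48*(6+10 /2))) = -1 /198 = -0.01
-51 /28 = -1.82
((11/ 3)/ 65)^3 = 1331/ 7414875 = 0.00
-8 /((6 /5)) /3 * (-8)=160 /9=17.78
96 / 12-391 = -383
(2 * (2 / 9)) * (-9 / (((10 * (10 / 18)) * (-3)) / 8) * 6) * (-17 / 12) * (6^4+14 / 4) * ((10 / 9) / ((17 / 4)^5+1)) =-361947136 / 21313215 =-16.98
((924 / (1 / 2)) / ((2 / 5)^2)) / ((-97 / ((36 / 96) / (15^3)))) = -77 / 5820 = -0.01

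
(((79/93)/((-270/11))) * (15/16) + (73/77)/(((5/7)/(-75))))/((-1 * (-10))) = -29338039/2946240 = -9.96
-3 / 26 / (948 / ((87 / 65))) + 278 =148463033 / 534040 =278.00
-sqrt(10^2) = -10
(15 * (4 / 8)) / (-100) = -0.08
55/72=0.76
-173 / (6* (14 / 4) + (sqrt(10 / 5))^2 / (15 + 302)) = -54841 / 6659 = -8.24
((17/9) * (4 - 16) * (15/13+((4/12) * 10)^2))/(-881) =97580/309231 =0.32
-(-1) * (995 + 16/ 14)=6973/ 7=996.14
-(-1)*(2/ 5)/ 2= 0.20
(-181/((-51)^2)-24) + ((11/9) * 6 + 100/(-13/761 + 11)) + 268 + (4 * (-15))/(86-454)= 86844055867/333333756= 260.53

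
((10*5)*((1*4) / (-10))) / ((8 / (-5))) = 25 / 2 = 12.50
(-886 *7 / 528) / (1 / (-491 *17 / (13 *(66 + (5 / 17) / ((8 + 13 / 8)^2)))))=237175522661 / 2075629296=114.27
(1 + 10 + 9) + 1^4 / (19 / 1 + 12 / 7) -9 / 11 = 19.23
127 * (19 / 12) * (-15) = -12065 / 4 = -3016.25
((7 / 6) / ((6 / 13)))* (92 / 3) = 2093 / 27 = 77.52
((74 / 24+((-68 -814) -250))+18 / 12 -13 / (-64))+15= -213545 / 192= -1112.21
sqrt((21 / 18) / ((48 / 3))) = sqrt(42) / 24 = 0.27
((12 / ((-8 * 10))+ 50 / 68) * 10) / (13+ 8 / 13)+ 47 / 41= 388913 / 246738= 1.58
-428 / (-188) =107 / 47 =2.28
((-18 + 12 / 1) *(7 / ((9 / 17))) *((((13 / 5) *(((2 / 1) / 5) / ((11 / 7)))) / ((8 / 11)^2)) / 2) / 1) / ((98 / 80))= -2431 / 60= -40.52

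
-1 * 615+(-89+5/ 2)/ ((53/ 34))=-35536/ 53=-670.49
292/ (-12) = -73/ 3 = -24.33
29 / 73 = 0.40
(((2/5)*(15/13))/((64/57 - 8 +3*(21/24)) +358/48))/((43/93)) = 127224/408629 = 0.31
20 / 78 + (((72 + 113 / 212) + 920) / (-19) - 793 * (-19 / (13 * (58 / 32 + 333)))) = -40832056883 / 841541844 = -48.52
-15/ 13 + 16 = 14.85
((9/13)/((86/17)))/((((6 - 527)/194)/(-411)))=6099651/291239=20.94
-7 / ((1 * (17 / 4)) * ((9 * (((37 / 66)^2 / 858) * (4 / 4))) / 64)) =-744167424 / 23273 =-31975.57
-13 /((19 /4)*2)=-26 /19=-1.37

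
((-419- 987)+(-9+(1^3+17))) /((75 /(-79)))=110363 /75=1471.51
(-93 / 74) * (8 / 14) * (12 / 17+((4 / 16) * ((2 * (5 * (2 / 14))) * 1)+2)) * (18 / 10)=-610173 / 154105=-3.96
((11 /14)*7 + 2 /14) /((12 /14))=79 /12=6.58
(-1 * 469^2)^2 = 48382841521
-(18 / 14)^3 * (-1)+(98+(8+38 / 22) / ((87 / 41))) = 34370992 / 328251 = 104.71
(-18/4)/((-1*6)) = 3/4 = 0.75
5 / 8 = 0.62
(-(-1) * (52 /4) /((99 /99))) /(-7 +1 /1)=-13 /6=-2.17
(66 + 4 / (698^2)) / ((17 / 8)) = 64310936 / 2070617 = 31.06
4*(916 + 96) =4048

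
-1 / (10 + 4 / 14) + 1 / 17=-47 / 1224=-0.04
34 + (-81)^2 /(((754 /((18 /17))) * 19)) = 4199263 /121771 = 34.48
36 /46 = 0.78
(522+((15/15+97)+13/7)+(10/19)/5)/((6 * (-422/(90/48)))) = -0.46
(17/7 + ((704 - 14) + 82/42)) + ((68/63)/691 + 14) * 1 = 30838016/43533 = 708.38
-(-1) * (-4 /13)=-4 /13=-0.31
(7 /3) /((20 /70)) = 49 /6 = 8.17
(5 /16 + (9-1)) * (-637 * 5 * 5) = -2118025 /16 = -132376.56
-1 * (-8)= 8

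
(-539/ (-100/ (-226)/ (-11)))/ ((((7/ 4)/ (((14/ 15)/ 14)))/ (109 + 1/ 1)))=4211284/ 75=56150.45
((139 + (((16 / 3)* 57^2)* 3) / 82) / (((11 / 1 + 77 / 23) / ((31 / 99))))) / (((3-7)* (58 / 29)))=-2054153 / 974160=-2.11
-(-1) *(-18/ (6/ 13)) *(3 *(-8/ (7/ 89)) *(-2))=-166608/ 7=-23801.14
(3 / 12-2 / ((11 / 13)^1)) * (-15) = 1395 / 44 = 31.70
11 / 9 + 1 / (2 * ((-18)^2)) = 793 / 648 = 1.22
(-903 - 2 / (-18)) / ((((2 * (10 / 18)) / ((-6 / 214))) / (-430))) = -1048254 / 107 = -9796.77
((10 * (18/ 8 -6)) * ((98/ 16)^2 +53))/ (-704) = 434475/ 90112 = 4.82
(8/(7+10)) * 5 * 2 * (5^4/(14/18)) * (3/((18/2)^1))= 150000/119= 1260.50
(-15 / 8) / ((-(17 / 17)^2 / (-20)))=-75 / 2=-37.50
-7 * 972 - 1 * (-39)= -6765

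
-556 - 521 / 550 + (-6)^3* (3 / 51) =-5326257 / 9350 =-569.65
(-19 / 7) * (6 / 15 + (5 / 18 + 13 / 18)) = -19 / 5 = -3.80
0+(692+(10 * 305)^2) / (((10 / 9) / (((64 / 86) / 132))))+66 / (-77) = 781453938 / 16555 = 47203.50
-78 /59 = -1.32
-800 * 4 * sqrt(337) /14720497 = -3200 * sqrt(337) /14720497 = -0.00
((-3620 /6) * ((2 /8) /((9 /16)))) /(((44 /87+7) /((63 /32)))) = -183715 /2612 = -70.33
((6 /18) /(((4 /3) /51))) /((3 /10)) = 85 /2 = 42.50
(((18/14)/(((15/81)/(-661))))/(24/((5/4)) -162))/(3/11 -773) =-0.04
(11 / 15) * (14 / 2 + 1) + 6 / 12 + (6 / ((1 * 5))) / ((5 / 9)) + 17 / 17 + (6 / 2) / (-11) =15269 / 1650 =9.25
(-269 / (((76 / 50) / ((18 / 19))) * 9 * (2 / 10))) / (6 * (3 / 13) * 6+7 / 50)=-21856250 / 1982251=-11.03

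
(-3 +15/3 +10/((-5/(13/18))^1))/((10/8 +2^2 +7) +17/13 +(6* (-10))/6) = 52/333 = 0.16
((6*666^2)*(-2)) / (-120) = 221778 / 5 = 44355.60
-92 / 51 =-1.80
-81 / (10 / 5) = -81 / 2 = -40.50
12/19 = 0.63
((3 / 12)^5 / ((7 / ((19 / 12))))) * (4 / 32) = 19 / 688128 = 0.00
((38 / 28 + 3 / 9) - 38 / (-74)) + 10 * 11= 174365 / 1554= 112.20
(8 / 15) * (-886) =-7088 / 15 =-472.53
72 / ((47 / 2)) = 144 / 47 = 3.06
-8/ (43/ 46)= -368/ 43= -8.56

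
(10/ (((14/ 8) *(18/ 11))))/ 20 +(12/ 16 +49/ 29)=19105/ 7308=2.61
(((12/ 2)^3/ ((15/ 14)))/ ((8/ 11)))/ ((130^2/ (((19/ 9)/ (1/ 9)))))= 13167/ 42250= 0.31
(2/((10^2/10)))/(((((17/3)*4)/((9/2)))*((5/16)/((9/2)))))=243/425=0.57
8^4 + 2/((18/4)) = 36868/9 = 4096.44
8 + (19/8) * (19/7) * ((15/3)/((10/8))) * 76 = 13774/7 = 1967.71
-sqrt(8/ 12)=-sqrt(6)/ 3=-0.82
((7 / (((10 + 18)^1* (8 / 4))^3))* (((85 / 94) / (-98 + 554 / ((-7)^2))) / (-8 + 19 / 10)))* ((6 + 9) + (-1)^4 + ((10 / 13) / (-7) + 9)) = 320875 / 189148237824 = 0.00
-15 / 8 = -1.88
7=7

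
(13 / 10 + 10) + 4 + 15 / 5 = 183 / 10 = 18.30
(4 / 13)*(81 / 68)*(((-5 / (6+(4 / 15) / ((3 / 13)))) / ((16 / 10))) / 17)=-91125 / 9678032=-0.01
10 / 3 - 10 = -20 / 3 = -6.67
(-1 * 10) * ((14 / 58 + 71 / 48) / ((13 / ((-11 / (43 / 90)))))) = 1975875 / 64844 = 30.47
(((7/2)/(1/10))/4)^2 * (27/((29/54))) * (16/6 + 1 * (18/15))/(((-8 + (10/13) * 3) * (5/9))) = -1393119/296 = -4706.48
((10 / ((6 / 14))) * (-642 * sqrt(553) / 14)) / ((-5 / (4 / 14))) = 428 * sqrt(553) / 7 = 1437.83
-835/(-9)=835/9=92.78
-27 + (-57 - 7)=-91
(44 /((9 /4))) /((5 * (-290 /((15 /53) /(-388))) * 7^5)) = 22 /37586082345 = 0.00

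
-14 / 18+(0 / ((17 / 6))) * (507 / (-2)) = -7 / 9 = -0.78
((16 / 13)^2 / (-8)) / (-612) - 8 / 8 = -25849 / 25857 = -1.00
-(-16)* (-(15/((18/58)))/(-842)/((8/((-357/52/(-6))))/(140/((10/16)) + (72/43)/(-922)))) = 19154413145/650947674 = 29.43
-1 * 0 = 0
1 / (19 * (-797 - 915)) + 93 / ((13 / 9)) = 27225923 / 422864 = 64.38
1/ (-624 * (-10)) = 1/ 6240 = 0.00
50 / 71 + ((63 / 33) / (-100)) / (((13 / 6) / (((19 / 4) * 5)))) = 0.49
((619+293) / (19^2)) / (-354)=-8 / 1121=-0.01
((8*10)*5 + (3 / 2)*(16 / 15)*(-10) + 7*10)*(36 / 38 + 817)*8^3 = 3612474368 / 19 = 190130229.89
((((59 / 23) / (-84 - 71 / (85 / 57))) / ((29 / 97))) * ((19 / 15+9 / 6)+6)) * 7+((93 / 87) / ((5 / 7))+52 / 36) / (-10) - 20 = -27192179021 / 1119259350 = -24.29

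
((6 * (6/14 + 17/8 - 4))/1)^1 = -243/28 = -8.68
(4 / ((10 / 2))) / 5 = 4 / 25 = 0.16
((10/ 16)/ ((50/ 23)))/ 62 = 23/ 4960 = 0.00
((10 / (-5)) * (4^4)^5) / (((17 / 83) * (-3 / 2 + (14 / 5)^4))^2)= -23670423761715200000000 / 1623761484361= -14577525079.69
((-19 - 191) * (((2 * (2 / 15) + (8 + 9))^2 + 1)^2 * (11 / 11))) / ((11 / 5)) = -63421366904 / 7425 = -8541598.24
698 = 698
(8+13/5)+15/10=121/10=12.10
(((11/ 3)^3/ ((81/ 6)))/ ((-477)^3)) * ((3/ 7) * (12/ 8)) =-1331/ 61537265811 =-0.00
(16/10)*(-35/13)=-4.31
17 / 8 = 2.12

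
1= 1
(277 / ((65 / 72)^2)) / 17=1435968 / 71825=19.99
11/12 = 0.92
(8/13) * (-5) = -40/13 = -3.08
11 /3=3.67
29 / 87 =1 / 3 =0.33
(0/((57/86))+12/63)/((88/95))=95/462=0.21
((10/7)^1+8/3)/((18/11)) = 473/189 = 2.50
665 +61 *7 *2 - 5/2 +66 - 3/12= 6329/4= 1582.25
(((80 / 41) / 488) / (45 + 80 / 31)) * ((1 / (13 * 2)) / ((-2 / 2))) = -31 / 9591335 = -0.00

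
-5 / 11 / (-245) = 1 / 539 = 0.00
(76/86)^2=1444/1849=0.78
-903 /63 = -14.33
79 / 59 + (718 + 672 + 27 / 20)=1643373 / 1180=1392.69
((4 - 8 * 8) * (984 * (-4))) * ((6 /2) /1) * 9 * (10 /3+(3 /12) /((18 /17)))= 22759920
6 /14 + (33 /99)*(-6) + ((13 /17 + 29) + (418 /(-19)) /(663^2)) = 86750081 /3076983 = 28.19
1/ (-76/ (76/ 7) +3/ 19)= -19/ 130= -0.15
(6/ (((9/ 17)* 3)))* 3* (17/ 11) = 578/ 33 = 17.52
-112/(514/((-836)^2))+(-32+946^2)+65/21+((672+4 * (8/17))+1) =68194587050/91749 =743273.36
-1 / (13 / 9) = -9 / 13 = -0.69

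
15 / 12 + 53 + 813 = 867.25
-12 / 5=-2.40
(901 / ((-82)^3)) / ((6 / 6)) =-901 / 551368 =-0.00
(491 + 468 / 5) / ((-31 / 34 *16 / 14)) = -347837 / 620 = -561.03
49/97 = 0.51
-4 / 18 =-2 / 9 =-0.22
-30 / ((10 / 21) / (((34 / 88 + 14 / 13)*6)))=-158193 / 286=-553.12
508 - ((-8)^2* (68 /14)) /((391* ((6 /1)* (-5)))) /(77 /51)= 31489468 /61985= 508.02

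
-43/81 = -0.53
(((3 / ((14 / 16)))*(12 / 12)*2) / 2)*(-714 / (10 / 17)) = -20808 / 5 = -4161.60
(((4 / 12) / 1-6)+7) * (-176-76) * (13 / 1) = -4368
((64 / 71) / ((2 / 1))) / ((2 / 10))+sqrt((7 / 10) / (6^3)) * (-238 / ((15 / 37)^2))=160 / 71-162911 * sqrt(105) / 20250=-80.18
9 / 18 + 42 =85 / 2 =42.50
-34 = -34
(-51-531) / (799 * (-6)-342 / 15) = 485 / 4014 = 0.12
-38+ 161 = 123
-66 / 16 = -33 / 8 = -4.12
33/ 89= 0.37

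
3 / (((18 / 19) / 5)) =95 / 6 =15.83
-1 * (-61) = 61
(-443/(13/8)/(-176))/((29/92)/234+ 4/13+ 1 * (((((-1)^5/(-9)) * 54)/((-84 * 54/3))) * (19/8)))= 1141168/220737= 5.17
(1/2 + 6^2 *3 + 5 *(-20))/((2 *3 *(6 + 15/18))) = 17/82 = 0.21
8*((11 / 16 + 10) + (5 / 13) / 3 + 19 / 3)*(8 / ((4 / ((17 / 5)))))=60639 / 65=932.91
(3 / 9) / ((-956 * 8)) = -1 / 22944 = -0.00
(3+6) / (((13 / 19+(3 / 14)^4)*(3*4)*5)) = 547428 / 2504735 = 0.22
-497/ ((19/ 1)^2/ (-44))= 21868/ 361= 60.58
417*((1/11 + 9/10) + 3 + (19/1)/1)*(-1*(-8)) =4218372/55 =76697.67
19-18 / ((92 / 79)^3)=2960185 / 389344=7.60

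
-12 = -12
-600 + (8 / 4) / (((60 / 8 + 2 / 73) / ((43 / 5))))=-3284444 / 5495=-597.72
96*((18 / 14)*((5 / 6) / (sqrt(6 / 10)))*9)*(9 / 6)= 3240*sqrt(15) / 7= 1792.64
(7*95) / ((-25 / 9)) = -239.40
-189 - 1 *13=-202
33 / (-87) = -11 / 29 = -0.38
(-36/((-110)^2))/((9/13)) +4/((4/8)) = 24187/3025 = 8.00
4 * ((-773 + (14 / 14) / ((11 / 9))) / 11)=-280.79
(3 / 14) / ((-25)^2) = 3 / 8750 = 0.00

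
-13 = -13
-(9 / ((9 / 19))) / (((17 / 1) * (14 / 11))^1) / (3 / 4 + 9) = -418 / 4641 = -0.09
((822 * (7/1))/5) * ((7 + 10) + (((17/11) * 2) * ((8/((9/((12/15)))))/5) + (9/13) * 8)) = 1418013842/53625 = 26443.15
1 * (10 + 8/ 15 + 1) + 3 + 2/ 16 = 1759/ 120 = 14.66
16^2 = 256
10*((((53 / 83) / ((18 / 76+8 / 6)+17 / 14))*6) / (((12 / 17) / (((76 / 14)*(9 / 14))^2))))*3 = 22525950555 / 31629059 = 712.19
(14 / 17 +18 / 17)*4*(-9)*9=-10368 / 17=-609.88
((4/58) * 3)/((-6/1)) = -1/29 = -0.03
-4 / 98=-2 / 49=-0.04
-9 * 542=-4878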